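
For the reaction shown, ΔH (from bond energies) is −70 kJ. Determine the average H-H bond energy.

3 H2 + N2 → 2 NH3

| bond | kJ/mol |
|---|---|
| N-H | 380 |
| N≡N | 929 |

D(H-H) ≈ 427 kJ/mol

Let D be the H-H bond energy.
Σ(broken) = 3×D + 1×929 = 929 + 3D
Σ(formed) = 6×380 = 2280
ΔH = Σ(broken) − Σ(formed) = (929 + 3D) − (2280) = −1351 + 3D
Setting this equal to −70 kJ gives 3D = 1281, so D = 427 kJ/mol.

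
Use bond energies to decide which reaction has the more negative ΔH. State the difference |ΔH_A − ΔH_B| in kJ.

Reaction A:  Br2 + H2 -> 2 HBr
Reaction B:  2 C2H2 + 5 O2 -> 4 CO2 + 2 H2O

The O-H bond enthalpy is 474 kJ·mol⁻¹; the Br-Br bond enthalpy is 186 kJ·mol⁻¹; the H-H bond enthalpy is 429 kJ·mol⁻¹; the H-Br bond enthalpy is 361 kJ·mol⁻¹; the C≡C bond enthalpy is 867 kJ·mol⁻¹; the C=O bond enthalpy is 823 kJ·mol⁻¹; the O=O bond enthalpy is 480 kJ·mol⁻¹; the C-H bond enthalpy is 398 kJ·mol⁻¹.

Reaction A:
  Bonds broken (reactants):
    Br-Br: 1 × 186 = 186
    H-H: 1 × 429 = 429
    Σ(broken) = 615 kJ
  Bonds formed (products):
    H-Br: 2 × 361 = 722
    Σ(formed) = 722 kJ
  ΔH_A = 615 − 722 = −107 kJ
Reaction B:
  Bonds broken (reactants):
    C≡C: 2 × 867 = 1734
    C-H: 4 × 398 = 1592
    O=O: 5 × 480 = 2400
    Σ(broken) = 5726 kJ
  Bonds formed (products):
    C=O: 8 × 823 = 6584
    O-H: 4 × 474 = 1896
    Σ(formed) = 8480 kJ
  ΔH_B = 5726 − 8480 = −2754 kJ
ΔH_A − ΔH_B = +2647 kJ, so reaction B has the more negative ΔH; |ΔH_A − ΔH_B| = 2647 kJ.

Reaction B, by 2647 kJ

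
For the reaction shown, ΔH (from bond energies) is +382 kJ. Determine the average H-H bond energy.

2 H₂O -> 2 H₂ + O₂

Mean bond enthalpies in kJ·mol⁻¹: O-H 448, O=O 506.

Let D be the H-H bond energy.
Σ(broken) = 4×448 = 1792
Σ(formed) = 2×D + 1×506 = 506 + 2D
ΔH = Σ(broken) − Σ(formed) = (1792) − (506 + 2D) = +1286 − 2D
Setting this equal to +382 kJ gives 2D = 904, so D = 452 kJ/mol.

D(H-H) ≈ 452 kJ/mol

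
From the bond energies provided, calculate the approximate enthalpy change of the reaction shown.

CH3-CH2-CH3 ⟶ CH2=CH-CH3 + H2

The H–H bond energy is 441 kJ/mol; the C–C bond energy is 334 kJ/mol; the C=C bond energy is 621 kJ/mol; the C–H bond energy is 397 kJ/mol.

ΔH ≈ +66 kJ

Bonds broken (reactants):
  C–C: 2 × 334 = 668
  C–H: 8 × 397 = 3176
  Σ(broken) = 3844 kJ
Bonds formed (products):
  C–C: 1 × 334 = 334
  C–H: 6 × 397 = 2382
  C=C: 1 × 621 = 621
  H–H: 1 × 441 = 441
  Σ(formed) = 3778 kJ
ΔH = Σ(broken) − Σ(formed) = 3844 − 3778 = +66 kJ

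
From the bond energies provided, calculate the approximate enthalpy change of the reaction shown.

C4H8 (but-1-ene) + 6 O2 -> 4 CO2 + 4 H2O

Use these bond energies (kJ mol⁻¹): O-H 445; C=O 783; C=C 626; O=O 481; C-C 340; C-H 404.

ΔH ≈ −2400 kJ

Bonds broken (reactants):
  C-C: 2 × 340 = 680
  C-H: 8 × 404 = 3232
  C=C: 1 × 626 = 626
  O=O: 6 × 481 = 2886
  Σ(broken) = 7424 kJ
Bonds formed (products):
  C=O: 8 × 783 = 6264
  O-H: 8 × 445 = 3560
  Σ(formed) = 9824 kJ
ΔH = Σ(broken) − Σ(formed) = 7424 − 9824 = −2400 kJ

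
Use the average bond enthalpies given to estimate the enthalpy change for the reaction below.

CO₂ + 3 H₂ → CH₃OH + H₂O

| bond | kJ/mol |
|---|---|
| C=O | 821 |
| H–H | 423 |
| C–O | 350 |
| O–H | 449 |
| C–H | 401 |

ΔH ≈ +11 kJ

Bonds broken (reactants):
  C=O: 2 × 821 = 1642
  H–H: 3 × 423 = 1269
  Σ(broken) = 2911 kJ
Bonds formed (products):
  C–H: 3 × 401 = 1203
  C–O: 1 × 350 = 350
  O–H: 3 × 449 = 1347
  Σ(formed) = 2900 kJ
ΔH = Σ(broken) − Σ(formed) = 2911 − 2900 = +11 kJ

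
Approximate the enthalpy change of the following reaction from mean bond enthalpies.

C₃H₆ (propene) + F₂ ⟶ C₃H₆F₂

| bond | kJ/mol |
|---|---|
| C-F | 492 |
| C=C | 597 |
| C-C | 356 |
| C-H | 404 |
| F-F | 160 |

Bonds broken (reactants):
  C-C: 1 × 356 = 356
  C-H: 6 × 404 = 2424
  C=C: 1 × 597 = 597
  F-F: 1 × 160 = 160
  Σ(broken) = 3537 kJ
Bonds formed (products):
  C-C: 2 × 356 = 712
  C-F: 2 × 492 = 984
  C-H: 6 × 404 = 2424
  Σ(formed) = 4120 kJ
ΔH = Σ(broken) − Σ(formed) = 3537 − 4120 = −583 kJ

ΔH ≈ −583 kJ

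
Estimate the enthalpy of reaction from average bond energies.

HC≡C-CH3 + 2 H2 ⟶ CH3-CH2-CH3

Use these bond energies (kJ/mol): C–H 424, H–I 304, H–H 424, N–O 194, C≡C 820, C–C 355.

ΔH ≈ −383 kJ

Bonds broken (reactants):
  C≡C: 1 × 820 = 820
  C–C: 1 × 355 = 355
  C–H: 4 × 424 = 1696
  H–H: 2 × 424 = 848
  Σ(broken) = 3719 kJ
Bonds formed (products):
  C–C: 2 × 355 = 710
  C–H: 8 × 424 = 3392
  Σ(formed) = 4102 kJ
ΔH = Σ(broken) − Σ(formed) = 3719 − 4102 = −383 kJ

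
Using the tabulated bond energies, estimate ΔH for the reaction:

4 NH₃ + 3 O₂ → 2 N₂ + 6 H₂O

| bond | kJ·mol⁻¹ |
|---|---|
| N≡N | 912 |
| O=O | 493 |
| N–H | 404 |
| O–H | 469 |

ΔH ≈ −1125 kJ

Bonds broken (reactants):
  N–H: 12 × 404 = 4848
  O=O: 3 × 493 = 1479
  Σ(broken) = 6327 kJ
Bonds formed (products):
  N≡N: 2 × 912 = 1824
  O–H: 12 × 469 = 5628
  Σ(formed) = 7452 kJ
ΔH = Σ(broken) − Σ(formed) = 6327 − 7452 = −1125 kJ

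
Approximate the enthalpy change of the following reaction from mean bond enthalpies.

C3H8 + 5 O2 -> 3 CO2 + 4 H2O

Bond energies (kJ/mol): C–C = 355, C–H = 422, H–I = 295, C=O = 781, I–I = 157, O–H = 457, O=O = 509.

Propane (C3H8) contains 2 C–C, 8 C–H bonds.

Bonds broken (reactants):
  C–C: 2 × 355 = 710
  C–H: 8 × 422 = 3376
  O=O: 5 × 509 = 2545
  Σ(broken) = 6631 kJ
Bonds formed (products):
  C=O: 6 × 781 = 4686
  O–H: 8 × 457 = 3656
  Σ(formed) = 8342 kJ
ΔH = Σ(broken) − Σ(formed) = 6631 − 8342 = −1711 kJ

ΔH ≈ −1711 kJ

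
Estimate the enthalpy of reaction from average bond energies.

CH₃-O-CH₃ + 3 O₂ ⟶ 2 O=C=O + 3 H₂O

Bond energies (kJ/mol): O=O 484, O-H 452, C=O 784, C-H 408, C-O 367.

ΔH ≈ −1214 kJ

Bonds broken (reactants):
  C-H: 6 × 408 = 2448
  C-O: 2 × 367 = 734
  O=O: 3 × 484 = 1452
  Σ(broken) = 4634 kJ
Bonds formed (products):
  C=O: 4 × 784 = 3136
  O-H: 6 × 452 = 2712
  Σ(formed) = 5848 kJ
ΔH = Σ(broken) − Σ(formed) = 4634 − 5848 = −1214 kJ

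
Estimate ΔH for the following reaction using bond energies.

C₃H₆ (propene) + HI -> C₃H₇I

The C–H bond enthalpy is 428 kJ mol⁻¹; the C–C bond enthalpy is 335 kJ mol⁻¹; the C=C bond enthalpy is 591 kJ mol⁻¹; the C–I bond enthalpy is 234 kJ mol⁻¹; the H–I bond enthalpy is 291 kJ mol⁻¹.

ΔH ≈ −115 kJ

Bonds broken (reactants):
  C–C: 1 × 335 = 335
  C–H: 6 × 428 = 2568
  C=C: 1 × 591 = 591
  H–I: 1 × 291 = 291
  Σ(broken) = 3785 kJ
Bonds formed (products):
  C–C: 2 × 335 = 670
  C–H: 7 × 428 = 2996
  C–I: 1 × 234 = 234
  Σ(formed) = 3900 kJ
ΔH = Σ(broken) − Σ(formed) = 3785 − 3900 = −115 kJ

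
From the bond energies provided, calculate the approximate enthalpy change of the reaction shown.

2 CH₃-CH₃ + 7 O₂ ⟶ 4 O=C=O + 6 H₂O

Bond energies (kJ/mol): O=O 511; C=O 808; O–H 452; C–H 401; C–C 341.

Bonds broken (reactants):
  C–C: 2 × 341 = 682
  C–H: 12 × 401 = 4812
  O=O: 7 × 511 = 3577
  Σ(broken) = 9071 kJ
Bonds formed (products):
  C=O: 8 × 808 = 6464
  O–H: 12 × 452 = 5424
  Σ(formed) = 11888 kJ
ΔH = Σ(broken) − Σ(formed) = 9071 − 11888 = −2817 kJ

ΔH ≈ −2817 kJ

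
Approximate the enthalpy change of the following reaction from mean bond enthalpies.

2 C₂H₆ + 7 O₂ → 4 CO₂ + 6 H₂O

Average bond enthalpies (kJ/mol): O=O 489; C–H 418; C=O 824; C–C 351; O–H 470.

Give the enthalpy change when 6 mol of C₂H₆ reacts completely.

ΔH = −9273 kJ

Bonds broken (reactants):
  C–C: 2 × 351 = 702
  C–H: 12 × 418 = 5016
  O=O: 7 × 489 = 3423
  Σ(broken) = 9141 kJ
Bonds formed (products):
  C=O: 8 × 824 = 6592
  O–H: 12 × 470 = 5640
  Σ(formed) = 12232 kJ
ΔH = Σ(broken) − Σ(formed) = 9141 − 12232 = −3091 kJ
For 3× the reaction as written: 3 × (−3091) = −9273 kJ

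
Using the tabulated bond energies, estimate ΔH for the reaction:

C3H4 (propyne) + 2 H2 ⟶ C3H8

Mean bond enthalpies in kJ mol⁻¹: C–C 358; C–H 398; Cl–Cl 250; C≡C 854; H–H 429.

Bonds broken (reactants):
  C≡C: 1 × 854 = 854
  C–C: 1 × 358 = 358
  C–H: 4 × 398 = 1592
  H–H: 2 × 429 = 858
  Σ(broken) = 3662 kJ
Bonds formed (products):
  C–C: 2 × 358 = 716
  C–H: 8 × 398 = 3184
  Σ(formed) = 3900 kJ
ΔH = Σ(broken) − Σ(formed) = 3662 − 3900 = −238 kJ

ΔH ≈ −238 kJ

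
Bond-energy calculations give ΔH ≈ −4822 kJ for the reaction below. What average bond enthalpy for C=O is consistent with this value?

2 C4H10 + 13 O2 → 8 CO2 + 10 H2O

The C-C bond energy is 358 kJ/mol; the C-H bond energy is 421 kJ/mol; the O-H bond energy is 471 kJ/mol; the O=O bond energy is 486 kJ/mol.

D(C=O) ≈ 768 kJ/mol

Let D be the C=O bond energy.
Σ(broken) = 6×358 + 20×421 + 13×486 = 16886
Σ(formed) = 16×D + 20×471 = 9420 + 16D
ΔH = Σ(broken) − Σ(formed) = (16886) − (9420 + 16D) = +7466 − 16D
Setting this equal to −4822 kJ gives 16D = 12288, so D = 768 kJ/mol.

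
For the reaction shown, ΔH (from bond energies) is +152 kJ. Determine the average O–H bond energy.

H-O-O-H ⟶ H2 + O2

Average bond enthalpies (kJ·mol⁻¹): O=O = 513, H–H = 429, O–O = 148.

Let D be the O–H bond energy.
Σ(broken) = 2×D + 1×148 = 148 + 2D
Σ(formed) = 1×429 + 1×513 = 942
ΔH = Σ(broken) − Σ(formed) = (148 + 2D) − (942) = −794 + 2D
Setting this equal to +152 kJ gives 2D = 946, so D = 473 kJ/mol.

D(O–H) ≈ 473 kJ/mol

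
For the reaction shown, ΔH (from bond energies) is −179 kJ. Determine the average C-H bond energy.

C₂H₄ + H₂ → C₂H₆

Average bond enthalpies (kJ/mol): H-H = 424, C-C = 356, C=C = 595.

D(C-H) ≈ 421 kJ/mol

Let D be the C-H bond energy.
Σ(broken) = 4×D + 1×595 + 1×424 = 1019 + 4D
Σ(formed) = 1×356 + 6×D = 356 + 6D
ΔH = Σ(broken) − Σ(formed) = (1019 + 4D) − (356 + 6D) = +663 − 2D
Setting this equal to −179 kJ gives 2D = 842, so D = 421 kJ/mol.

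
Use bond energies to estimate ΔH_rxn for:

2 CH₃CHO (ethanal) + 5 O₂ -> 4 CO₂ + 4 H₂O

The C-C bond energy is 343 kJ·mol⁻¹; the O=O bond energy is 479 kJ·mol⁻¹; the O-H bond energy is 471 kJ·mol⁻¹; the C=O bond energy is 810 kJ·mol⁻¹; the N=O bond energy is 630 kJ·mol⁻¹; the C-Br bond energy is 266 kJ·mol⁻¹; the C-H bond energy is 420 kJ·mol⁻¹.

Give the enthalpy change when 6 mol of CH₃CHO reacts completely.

ΔH = −6561 kJ

Bonds broken (reactants):
  C-C: 2 × 343 = 686
  C-H: 8 × 420 = 3360
  C=O: 2 × 810 = 1620
  O=O: 5 × 479 = 2395
  Σ(broken) = 8061 kJ
Bonds formed (products):
  C=O: 8 × 810 = 6480
  O-H: 8 × 471 = 3768
  Σ(formed) = 10248 kJ
ΔH = Σ(broken) − Σ(formed) = 8061 − 10248 = −2187 kJ
For 3× the reaction as written: 3 × (−2187) = −6561 kJ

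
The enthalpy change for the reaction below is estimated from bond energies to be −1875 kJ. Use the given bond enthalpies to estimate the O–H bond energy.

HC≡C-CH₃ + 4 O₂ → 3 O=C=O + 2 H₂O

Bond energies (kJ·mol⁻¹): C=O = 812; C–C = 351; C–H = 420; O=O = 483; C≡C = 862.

Let D be the O–H bond energy.
Σ(broken) = 1×862 + 1×351 + 4×420 + 4×483 = 4825
Σ(formed) = 6×812 + 4×D = 4872 + 4D
ΔH = Σ(broken) − Σ(formed) = (4825) − (4872 + 4D) = −47 − 4D
Setting this equal to −1875 kJ gives 4D = 1828, so D = 457 kJ/mol.

D(O–H) ≈ 457 kJ/mol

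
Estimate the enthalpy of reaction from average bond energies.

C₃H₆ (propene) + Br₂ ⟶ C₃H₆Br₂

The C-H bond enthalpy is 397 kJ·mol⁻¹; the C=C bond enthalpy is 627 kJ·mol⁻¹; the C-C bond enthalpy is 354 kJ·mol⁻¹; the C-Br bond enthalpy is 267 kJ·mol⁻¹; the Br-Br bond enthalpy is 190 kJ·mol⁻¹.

Bonds broken (reactants):
  Br-Br: 1 × 190 = 190
  C-C: 1 × 354 = 354
  C-H: 6 × 397 = 2382
  C=C: 1 × 627 = 627
  Σ(broken) = 3553 kJ
Bonds formed (products):
  C-Br: 2 × 267 = 534
  C-C: 2 × 354 = 708
  C-H: 6 × 397 = 2382
  Σ(formed) = 3624 kJ
ΔH = Σ(broken) − Σ(formed) = 3553 − 3624 = −71 kJ

ΔH ≈ −71 kJ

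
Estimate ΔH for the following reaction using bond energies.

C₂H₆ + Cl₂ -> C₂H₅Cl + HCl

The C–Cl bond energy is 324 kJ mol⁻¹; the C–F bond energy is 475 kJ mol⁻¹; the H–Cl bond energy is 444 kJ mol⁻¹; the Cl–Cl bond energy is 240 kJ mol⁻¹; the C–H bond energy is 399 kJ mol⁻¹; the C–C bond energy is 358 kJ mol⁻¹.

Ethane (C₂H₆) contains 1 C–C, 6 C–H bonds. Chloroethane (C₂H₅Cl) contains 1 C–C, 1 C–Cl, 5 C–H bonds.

Bonds broken (reactants):
  C–C: 1 × 358 = 358
  C–H: 6 × 399 = 2394
  Cl–Cl: 1 × 240 = 240
  Σ(broken) = 2992 kJ
Bonds formed (products):
  C–C: 1 × 358 = 358
  C–Cl: 1 × 324 = 324
  C–H: 5 × 399 = 1995
  H–Cl: 1 × 444 = 444
  Σ(formed) = 3121 kJ
ΔH = Σ(broken) − Σ(formed) = 2992 − 3121 = −129 kJ

ΔH ≈ −129 kJ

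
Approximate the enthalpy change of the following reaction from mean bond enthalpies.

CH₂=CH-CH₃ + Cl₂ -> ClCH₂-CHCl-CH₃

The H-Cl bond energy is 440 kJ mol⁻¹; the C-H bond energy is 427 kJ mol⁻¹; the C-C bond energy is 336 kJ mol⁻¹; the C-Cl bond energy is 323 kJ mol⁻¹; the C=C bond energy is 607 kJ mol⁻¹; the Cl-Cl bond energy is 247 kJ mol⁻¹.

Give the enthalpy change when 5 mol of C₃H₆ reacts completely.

ΔH = −640 kJ

Bonds broken (reactants):
  C-C: 1 × 336 = 336
  C-H: 6 × 427 = 2562
  C=C: 1 × 607 = 607
  Cl-Cl: 1 × 247 = 247
  Σ(broken) = 3752 kJ
Bonds formed (products):
  C-C: 2 × 336 = 672
  C-Cl: 2 × 323 = 646
  C-H: 6 × 427 = 2562
  Σ(formed) = 3880 kJ
ΔH = Σ(broken) − Σ(formed) = 3752 − 3880 = −128 kJ
For 5× the reaction as written: 5 × (−128) = −640 kJ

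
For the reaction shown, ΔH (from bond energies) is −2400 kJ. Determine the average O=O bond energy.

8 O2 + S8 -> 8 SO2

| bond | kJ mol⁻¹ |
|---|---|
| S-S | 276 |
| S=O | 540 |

Let D be the O=O bond energy.
Σ(broken) = 8×D + 8×276 = 2208 + 8D
Σ(formed) = 16×540 = 8640
ΔH = Σ(broken) − Σ(formed) = (2208 + 8D) − (8640) = −6432 + 8D
Setting this equal to −2400 kJ gives 8D = 4032, so D = 504 kJ/mol.

D(O=O) ≈ 504 kJ/mol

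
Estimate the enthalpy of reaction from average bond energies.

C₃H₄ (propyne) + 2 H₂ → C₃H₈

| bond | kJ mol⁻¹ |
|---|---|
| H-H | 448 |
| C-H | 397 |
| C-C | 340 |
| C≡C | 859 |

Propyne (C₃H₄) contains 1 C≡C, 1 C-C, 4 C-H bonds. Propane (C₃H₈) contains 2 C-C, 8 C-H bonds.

Bonds broken (reactants):
  C≡C: 1 × 859 = 859
  C-C: 1 × 340 = 340
  C-H: 4 × 397 = 1588
  H-H: 2 × 448 = 896
  Σ(broken) = 3683 kJ
Bonds formed (products):
  C-C: 2 × 340 = 680
  C-H: 8 × 397 = 3176
  Σ(formed) = 3856 kJ
ΔH = Σ(broken) − Σ(formed) = 3683 − 3856 = −173 kJ

ΔH ≈ −173 kJ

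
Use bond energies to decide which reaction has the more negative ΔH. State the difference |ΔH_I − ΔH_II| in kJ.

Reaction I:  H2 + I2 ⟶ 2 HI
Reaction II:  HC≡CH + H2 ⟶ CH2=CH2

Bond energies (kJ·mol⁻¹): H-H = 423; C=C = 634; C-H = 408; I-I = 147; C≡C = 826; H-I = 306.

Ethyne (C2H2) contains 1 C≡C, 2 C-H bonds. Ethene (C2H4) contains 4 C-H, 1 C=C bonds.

Reaction I:
  Bonds broken (reactants):
    H-H: 1 × 423 = 423
    I-I: 1 × 147 = 147
    Σ(broken) = 570 kJ
  Bonds formed (products):
    H-I: 2 × 306 = 612
    Σ(formed) = 612 kJ
  ΔH_I = 570 − 612 = −42 kJ
Reaction II:
  Bonds broken (reactants):
    C≡C: 1 × 826 = 826
    C-H: 2 × 408 = 816
    H-H: 1 × 423 = 423
    Σ(broken) = 2065 kJ
  Bonds formed (products):
    C-H: 4 × 408 = 1632
    C=C: 1 × 634 = 634
    Σ(formed) = 2266 kJ
  ΔH_II = 2065 − 2266 = −201 kJ
ΔH_I − ΔH_II = +159 kJ, so reaction II has the more negative ΔH; |ΔH_I − ΔH_II| = 159 kJ.

Reaction II, by 159 kJ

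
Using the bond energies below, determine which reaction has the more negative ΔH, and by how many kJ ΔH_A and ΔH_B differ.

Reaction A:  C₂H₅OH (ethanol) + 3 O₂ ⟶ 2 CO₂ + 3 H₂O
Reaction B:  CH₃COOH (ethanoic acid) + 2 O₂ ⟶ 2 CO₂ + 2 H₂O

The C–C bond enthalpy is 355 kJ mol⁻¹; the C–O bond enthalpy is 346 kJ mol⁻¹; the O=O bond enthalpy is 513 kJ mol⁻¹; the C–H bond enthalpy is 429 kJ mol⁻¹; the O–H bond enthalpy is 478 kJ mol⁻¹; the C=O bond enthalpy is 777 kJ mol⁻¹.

Reaction A, by 362 kJ

Reaction A:
  Bonds broken (reactants):
    C–C: 1 × 355 = 355
    C–H: 5 × 429 = 2145
    C–O: 1 × 346 = 346
    O–H: 1 × 478 = 478
    O=O: 3 × 513 = 1539
    Σ(broken) = 4863 kJ
  Bonds formed (products):
    C=O: 4 × 777 = 3108
    O–H: 6 × 478 = 2868
    Σ(formed) = 5976 kJ
  ΔH_A = 4863 − 5976 = −1113 kJ
Reaction B:
  Bonds broken (reactants):
    C–C: 1 × 355 = 355
    C–H: 3 × 429 = 1287
    C–O: 1 × 346 = 346
    C=O: 1 × 777 = 777
    O–H: 1 × 478 = 478
    O=O: 2 × 513 = 1026
    Σ(broken) = 4269 kJ
  Bonds formed (products):
    C=O: 4 × 777 = 3108
    O–H: 4 × 478 = 1912
    Σ(formed) = 5020 kJ
  ΔH_B = 4269 − 5020 = −751 kJ
ΔH_A − ΔH_B = −362 kJ, so reaction A has the more negative ΔH; |ΔH_A − ΔH_B| = 362 kJ.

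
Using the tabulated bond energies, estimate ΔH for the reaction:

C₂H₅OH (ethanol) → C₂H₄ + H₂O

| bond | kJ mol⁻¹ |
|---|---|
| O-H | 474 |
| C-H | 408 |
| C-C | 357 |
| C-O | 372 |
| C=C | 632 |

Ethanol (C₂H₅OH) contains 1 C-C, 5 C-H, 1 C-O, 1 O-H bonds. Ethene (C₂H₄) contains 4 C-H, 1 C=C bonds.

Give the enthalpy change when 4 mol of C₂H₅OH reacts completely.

Bonds broken (reactants):
  C-C: 1 × 357 = 357
  C-H: 5 × 408 = 2040
  C-O: 1 × 372 = 372
  O-H: 1 × 474 = 474
  Σ(broken) = 3243 kJ
Bonds formed (products):
  C-H: 4 × 408 = 1632
  C=C: 1 × 632 = 632
  O-H: 2 × 474 = 948
  Σ(formed) = 3212 kJ
ΔH = Σ(broken) − Σ(formed) = 3243 − 3212 = +31 kJ
For 4× the reaction as written: 4 × (+31) = +124 kJ

ΔH = +124 kJ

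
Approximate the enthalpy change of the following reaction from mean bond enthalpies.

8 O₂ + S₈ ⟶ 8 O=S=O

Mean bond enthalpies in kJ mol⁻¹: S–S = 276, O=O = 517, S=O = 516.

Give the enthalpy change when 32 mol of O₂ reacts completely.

ΔH = −7648 kJ

Bonds broken (reactants):
  O=O: 8 × 517 = 4136
  S–S: 8 × 276 = 2208
  Σ(broken) = 6344 kJ
Bonds formed (products):
  S=O: 16 × 516 = 8256
  Σ(formed) = 8256 kJ
ΔH = Σ(broken) − Σ(formed) = 6344 − 8256 = −1912 kJ
For 4× the reaction as written: 4 × (−1912) = −7648 kJ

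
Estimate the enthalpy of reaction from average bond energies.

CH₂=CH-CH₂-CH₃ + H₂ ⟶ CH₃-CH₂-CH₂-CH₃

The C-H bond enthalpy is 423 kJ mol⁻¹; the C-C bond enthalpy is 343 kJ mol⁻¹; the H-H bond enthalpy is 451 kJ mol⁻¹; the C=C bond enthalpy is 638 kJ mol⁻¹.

ΔH ≈ −100 kJ

Bonds broken (reactants):
  C-C: 2 × 343 = 686
  C-H: 8 × 423 = 3384
  C=C: 1 × 638 = 638
  H-H: 1 × 451 = 451
  Σ(broken) = 5159 kJ
Bonds formed (products):
  C-C: 3 × 343 = 1029
  C-H: 10 × 423 = 4230
  Σ(formed) = 5259 kJ
ΔH = Σ(broken) − Σ(formed) = 5159 − 5259 = −100 kJ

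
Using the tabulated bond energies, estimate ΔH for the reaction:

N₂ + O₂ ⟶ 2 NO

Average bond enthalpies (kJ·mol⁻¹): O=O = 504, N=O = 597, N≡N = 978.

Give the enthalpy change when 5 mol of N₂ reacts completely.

ΔH = +1440 kJ

Bonds broken (reactants):
  N≡N: 1 × 978 = 978
  O=O: 1 × 504 = 504
  Σ(broken) = 1482 kJ
Bonds formed (products):
  N=O: 2 × 597 = 1194
  Σ(formed) = 1194 kJ
ΔH = Σ(broken) − Σ(formed) = 1482 − 1194 = +288 kJ
For 5× the reaction as written: 5 × (+288) = +1440 kJ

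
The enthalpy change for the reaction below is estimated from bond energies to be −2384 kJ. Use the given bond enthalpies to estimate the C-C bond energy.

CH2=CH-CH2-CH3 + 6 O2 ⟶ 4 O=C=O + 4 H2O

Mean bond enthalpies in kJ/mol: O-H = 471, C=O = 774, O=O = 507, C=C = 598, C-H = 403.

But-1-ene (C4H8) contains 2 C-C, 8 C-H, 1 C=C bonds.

Let D be the C-C bond energy.
Σ(broken) = 2×D + 8×403 + 1×598 + 6×507 = 6864 + 2D
Σ(formed) = 8×774 + 8×471 = 9960
ΔH = Σ(broken) − Σ(formed) = (6864 + 2D) − (9960) = −3096 + 2D
Setting this equal to −2384 kJ gives 2D = 712, so D = 356 kJ/mol.

D(C-C) ≈ 356 kJ/mol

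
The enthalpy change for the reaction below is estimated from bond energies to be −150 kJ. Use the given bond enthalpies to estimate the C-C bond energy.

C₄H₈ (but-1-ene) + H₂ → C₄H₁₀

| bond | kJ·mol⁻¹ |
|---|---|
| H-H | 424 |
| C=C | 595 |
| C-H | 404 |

D(C-C) ≈ 361 kJ/mol

Let D be the C-C bond energy.
Σ(broken) = 2×D + 8×404 + 1×595 + 1×424 = 4251 + 2D
Σ(formed) = 3×D + 10×404 = 4040 + 3D
ΔH = Σ(broken) − Σ(formed) = (4251 + 2D) − (4040 + 3D) = +211 − D
Setting this equal to −150 kJ gives D = 361 kJ/mol.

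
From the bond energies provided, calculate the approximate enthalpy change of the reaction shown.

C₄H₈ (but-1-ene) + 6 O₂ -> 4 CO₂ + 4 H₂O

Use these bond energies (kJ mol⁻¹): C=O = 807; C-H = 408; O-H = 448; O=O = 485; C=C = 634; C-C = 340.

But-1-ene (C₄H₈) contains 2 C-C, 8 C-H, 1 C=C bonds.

Bonds broken (reactants):
  C-C: 2 × 340 = 680
  C-H: 8 × 408 = 3264
  C=C: 1 × 634 = 634
  O=O: 6 × 485 = 2910
  Σ(broken) = 7488 kJ
Bonds formed (products):
  C=O: 8 × 807 = 6456
  O-H: 8 × 448 = 3584
  Σ(formed) = 10040 kJ
ΔH = Σ(broken) − Σ(formed) = 7488 − 10040 = −2552 kJ

ΔH ≈ −2552 kJ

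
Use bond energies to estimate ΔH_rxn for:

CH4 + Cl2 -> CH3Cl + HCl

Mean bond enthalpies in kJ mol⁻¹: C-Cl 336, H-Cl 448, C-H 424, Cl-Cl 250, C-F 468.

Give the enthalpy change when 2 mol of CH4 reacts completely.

ΔH = −220 kJ

Bonds broken (reactants):
  C-H: 4 × 424 = 1696
  Cl-Cl: 1 × 250 = 250
  Σ(broken) = 1946 kJ
Bonds formed (products):
  C-Cl: 1 × 336 = 336
  C-H: 3 × 424 = 1272
  H-Cl: 1 × 448 = 448
  Σ(formed) = 2056 kJ
ΔH = Σ(broken) − Σ(formed) = 1946 − 2056 = −110 kJ
For 2× the reaction as written: 2 × (−110) = −220 kJ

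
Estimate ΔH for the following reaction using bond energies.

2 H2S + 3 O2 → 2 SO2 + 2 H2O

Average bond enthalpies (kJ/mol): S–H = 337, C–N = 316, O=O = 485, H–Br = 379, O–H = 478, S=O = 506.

ΔH ≈ −1133 kJ

Bonds broken (reactants):
  O=O: 3 × 485 = 1455
  S–H: 4 × 337 = 1348
  Σ(broken) = 2803 kJ
Bonds formed (products):
  O–H: 4 × 478 = 1912
  S=O: 4 × 506 = 2024
  Σ(formed) = 3936 kJ
ΔH = Σ(broken) − Σ(formed) = 2803 − 3936 = −1133 kJ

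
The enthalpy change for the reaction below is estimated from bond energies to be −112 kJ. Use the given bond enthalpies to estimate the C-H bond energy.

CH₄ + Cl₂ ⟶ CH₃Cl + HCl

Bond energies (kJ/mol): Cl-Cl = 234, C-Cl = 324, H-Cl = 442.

Let D be the C-H bond energy.
Σ(broken) = 4×D + 1×234 = 234 + 4D
Σ(formed) = 1×324 + 3×D + 1×442 = 766 + 3D
ΔH = Σ(broken) − Σ(formed) = (234 + 4D) − (766 + 3D) = −532 + D
Setting this equal to −112 kJ gives D = 420 kJ/mol.

D(C-H) ≈ 420 kJ/mol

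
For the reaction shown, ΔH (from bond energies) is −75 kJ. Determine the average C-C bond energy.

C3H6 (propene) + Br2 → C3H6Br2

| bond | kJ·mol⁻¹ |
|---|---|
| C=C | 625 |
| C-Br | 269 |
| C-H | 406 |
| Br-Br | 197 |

Let D be the C-C bond energy.
Σ(broken) = 1×197 + 1×D + 6×406 + 1×625 = 3258 + D
Σ(formed) = 2×269 + 2×D + 6×406 = 2974 + 2D
ΔH = Σ(broken) − Σ(formed) = (3258 + D) − (2974 + 2D) = +284 − D
Setting this equal to −75 kJ gives D = 359 kJ/mol.

D(C-C) ≈ 359 kJ/mol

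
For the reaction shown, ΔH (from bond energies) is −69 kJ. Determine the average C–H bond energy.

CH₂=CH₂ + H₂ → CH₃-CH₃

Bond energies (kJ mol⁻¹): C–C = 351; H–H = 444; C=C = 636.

Let D be the C–H bond energy.
Σ(broken) = 4×D + 1×636 + 1×444 = 1080 + 4D
Σ(formed) = 1×351 + 6×D = 351 + 6D
ΔH = Σ(broken) − Σ(formed) = (1080 + 4D) − (351 + 6D) = +729 − 2D
Setting this equal to −69 kJ gives 2D = 798, so D = 399 kJ/mol.

D(C–H) ≈ 399 kJ/mol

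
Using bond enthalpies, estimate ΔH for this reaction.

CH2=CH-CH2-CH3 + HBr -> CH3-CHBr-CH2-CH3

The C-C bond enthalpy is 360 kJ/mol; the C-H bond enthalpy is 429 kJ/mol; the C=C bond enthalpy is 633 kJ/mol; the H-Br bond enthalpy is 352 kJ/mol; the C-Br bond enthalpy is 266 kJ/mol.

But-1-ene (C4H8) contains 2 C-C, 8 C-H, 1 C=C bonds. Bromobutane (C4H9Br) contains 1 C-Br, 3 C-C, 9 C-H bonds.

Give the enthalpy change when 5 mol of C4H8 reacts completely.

Bonds broken (reactants):
  C-C: 2 × 360 = 720
  C-H: 8 × 429 = 3432
  C=C: 1 × 633 = 633
  H-Br: 1 × 352 = 352
  Σ(broken) = 5137 kJ
Bonds formed (products):
  C-Br: 1 × 266 = 266
  C-C: 3 × 360 = 1080
  C-H: 9 × 429 = 3861
  Σ(formed) = 5207 kJ
ΔH = Σ(broken) − Σ(formed) = 5137 − 5207 = −70 kJ
For 5× the reaction as written: 5 × (−70) = −350 kJ

ΔH = −350 kJ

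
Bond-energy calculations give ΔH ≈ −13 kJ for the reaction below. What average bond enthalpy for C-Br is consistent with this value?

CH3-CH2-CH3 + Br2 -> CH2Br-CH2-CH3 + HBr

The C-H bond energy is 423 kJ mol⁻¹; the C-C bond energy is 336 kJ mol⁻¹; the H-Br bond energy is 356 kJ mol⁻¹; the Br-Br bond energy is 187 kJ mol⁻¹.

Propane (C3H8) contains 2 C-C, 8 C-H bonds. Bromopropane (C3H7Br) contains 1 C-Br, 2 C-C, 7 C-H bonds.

D(C-Br) ≈ 267 kJ/mol

Let D be the C-Br bond energy.
Σ(broken) = 1×187 + 2×336 + 8×423 = 4243
Σ(formed) = 1×D + 2×336 + 7×423 + 1×356 = 3989 + D
ΔH = Σ(broken) − Σ(formed) = (4243) − (3989 + D) = +254 − D
Setting this equal to −13 kJ gives D = 267 kJ/mol.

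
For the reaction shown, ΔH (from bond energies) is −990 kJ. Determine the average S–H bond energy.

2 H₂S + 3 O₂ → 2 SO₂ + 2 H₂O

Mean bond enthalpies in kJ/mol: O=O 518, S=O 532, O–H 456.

D(S–H) ≈ 352 kJ/mol

Let D be the S–H bond energy.
Σ(broken) = 3×518 + 4×D = 1554 + 4D
Σ(formed) = 4×456 + 4×532 = 3952
ΔH = Σ(broken) − Σ(formed) = (1554 + 4D) − (3952) = −2398 + 4D
Setting this equal to −990 kJ gives 4D = 1408, so D = 352 kJ/mol.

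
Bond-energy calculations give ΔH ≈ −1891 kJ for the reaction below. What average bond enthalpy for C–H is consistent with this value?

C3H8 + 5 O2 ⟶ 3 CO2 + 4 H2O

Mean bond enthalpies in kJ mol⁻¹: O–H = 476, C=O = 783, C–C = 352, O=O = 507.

Let D be the C–H bond energy.
Σ(broken) = 2×352 + 8×D + 5×507 = 3239 + 8D
Σ(formed) = 6×783 + 8×476 = 8506
ΔH = Σ(broken) − Σ(formed) = (3239 + 8D) − (8506) = −5267 + 8D
Setting this equal to −1891 kJ gives 8D = 3376, so D = 422 kJ/mol.

D(C–H) ≈ 422 kJ/mol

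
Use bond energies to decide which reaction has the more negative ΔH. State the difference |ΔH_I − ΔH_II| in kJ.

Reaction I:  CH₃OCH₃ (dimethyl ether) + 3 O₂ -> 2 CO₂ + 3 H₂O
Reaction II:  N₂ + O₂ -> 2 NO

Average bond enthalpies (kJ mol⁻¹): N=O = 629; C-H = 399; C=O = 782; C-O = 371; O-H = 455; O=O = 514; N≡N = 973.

Reaction I:
  Bonds broken (reactants):
    C-H: 6 × 399 = 2394
    C-O: 2 × 371 = 742
    O=O: 3 × 514 = 1542
    Σ(broken) = 4678 kJ
  Bonds formed (products):
    C=O: 4 × 782 = 3128
    O-H: 6 × 455 = 2730
    Σ(formed) = 5858 kJ
  ΔH_I = 4678 − 5858 = −1180 kJ
Reaction II:
  Bonds broken (reactants):
    N≡N: 1 × 973 = 973
    O=O: 1 × 514 = 514
    Σ(broken) = 1487 kJ
  Bonds formed (products):
    N=O: 2 × 629 = 1258
    Σ(formed) = 1258 kJ
  ΔH_II = 1487 − 1258 = +229 kJ
ΔH_I − ΔH_II = −1409 kJ, so reaction I has the more negative ΔH; |ΔH_I − ΔH_II| = 1409 kJ.

Reaction I, by 1409 kJ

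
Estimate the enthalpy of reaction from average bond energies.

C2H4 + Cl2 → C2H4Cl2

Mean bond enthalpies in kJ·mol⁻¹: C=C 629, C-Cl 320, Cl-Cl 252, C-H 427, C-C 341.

Bonds broken (reactants):
  C-H: 4 × 427 = 1708
  C=C: 1 × 629 = 629
  Cl-Cl: 1 × 252 = 252
  Σ(broken) = 2589 kJ
Bonds formed (products):
  C-C: 1 × 341 = 341
  C-Cl: 2 × 320 = 640
  C-H: 4 × 427 = 1708
  Σ(formed) = 2689 kJ
ΔH = Σ(broken) − Σ(formed) = 2589 − 2689 = −100 kJ

ΔH ≈ −100 kJ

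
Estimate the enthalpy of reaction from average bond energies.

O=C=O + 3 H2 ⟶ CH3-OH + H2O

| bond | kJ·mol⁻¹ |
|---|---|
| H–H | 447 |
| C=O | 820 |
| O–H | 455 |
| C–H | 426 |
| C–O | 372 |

Bonds broken (reactants):
  C=O: 2 × 820 = 1640
  H–H: 3 × 447 = 1341
  Σ(broken) = 2981 kJ
Bonds formed (products):
  C–H: 3 × 426 = 1278
  C–O: 1 × 372 = 372
  O–H: 3 × 455 = 1365
  Σ(formed) = 3015 kJ
ΔH = Σ(broken) − Σ(formed) = 2981 − 3015 = −34 kJ

ΔH ≈ −34 kJ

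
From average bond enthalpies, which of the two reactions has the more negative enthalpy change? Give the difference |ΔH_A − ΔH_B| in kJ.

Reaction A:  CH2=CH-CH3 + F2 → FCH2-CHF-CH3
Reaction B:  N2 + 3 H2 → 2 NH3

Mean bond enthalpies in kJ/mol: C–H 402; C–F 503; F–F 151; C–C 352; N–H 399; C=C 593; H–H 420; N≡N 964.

Reaction A, by 444 kJ

Reaction A:
  Bonds broken (reactants):
    C–C: 1 × 352 = 352
    C–H: 6 × 402 = 2412
    C=C: 1 × 593 = 593
    F–F: 1 × 151 = 151
    Σ(broken) = 3508 kJ
  Bonds formed (products):
    C–C: 2 × 352 = 704
    C–F: 2 × 503 = 1006
    C–H: 6 × 402 = 2412
    Σ(formed) = 4122 kJ
  ΔH_A = 3508 − 4122 = −614 kJ
Reaction B:
  Bonds broken (reactants):
    H–H: 3 × 420 = 1260
    N≡N: 1 × 964 = 964
    Σ(broken) = 2224 kJ
  Bonds formed (products):
    N–H: 6 × 399 = 2394
    Σ(formed) = 2394 kJ
  ΔH_B = 2224 − 2394 = −170 kJ
ΔH_A − ΔH_B = −444 kJ, so reaction A has the more negative ΔH; |ΔH_A − ΔH_B| = 444 kJ.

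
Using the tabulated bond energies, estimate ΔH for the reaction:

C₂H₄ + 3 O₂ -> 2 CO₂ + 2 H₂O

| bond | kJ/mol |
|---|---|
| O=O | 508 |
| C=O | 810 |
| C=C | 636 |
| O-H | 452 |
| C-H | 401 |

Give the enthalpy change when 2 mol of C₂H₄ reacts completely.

ΔH = −2568 kJ

Bonds broken (reactants):
  C-H: 4 × 401 = 1604
  C=C: 1 × 636 = 636
  O=O: 3 × 508 = 1524
  Σ(broken) = 3764 kJ
Bonds formed (products):
  C=O: 4 × 810 = 3240
  O-H: 4 × 452 = 1808
  Σ(formed) = 5048 kJ
ΔH = Σ(broken) − Σ(formed) = 3764 − 5048 = −1284 kJ
For 2× the reaction as written: 2 × (−1284) = −2568 kJ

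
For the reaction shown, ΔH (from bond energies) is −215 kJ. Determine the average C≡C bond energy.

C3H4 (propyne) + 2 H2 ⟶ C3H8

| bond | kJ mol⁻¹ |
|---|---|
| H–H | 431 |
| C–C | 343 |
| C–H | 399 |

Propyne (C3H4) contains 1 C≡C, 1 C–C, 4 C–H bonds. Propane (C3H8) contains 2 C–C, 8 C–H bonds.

Let D be the C≡C bond energy.
Σ(broken) = 1×D + 1×343 + 4×399 + 2×431 = 2801 + D
Σ(formed) = 2×343 + 8×399 = 3878
ΔH = Σ(broken) − Σ(formed) = (2801 + D) − (3878) = −1077 + D
Setting this equal to −215 kJ gives D = 862 kJ/mol.

D(C≡C) ≈ 862 kJ/mol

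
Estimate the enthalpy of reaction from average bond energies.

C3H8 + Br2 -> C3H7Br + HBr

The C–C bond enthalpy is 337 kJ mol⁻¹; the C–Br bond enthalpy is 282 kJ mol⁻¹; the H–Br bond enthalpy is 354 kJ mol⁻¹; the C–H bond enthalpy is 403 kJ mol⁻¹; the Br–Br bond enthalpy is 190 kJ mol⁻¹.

Bonds broken (reactants):
  Br–Br: 1 × 190 = 190
  C–C: 2 × 337 = 674
  C–H: 8 × 403 = 3224
  Σ(broken) = 4088 kJ
Bonds formed (products):
  C–Br: 1 × 282 = 282
  C–C: 2 × 337 = 674
  C–H: 7 × 403 = 2821
  H–Br: 1 × 354 = 354
  Σ(formed) = 4131 kJ
ΔH = Σ(broken) − Σ(formed) = 4088 − 4131 = −43 kJ

ΔH ≈ −43 kJ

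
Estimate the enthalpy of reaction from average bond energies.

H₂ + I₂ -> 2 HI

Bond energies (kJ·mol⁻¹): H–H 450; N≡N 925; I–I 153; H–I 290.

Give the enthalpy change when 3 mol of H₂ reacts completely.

Bonds broken (reactants):
  H–H: 1 × 450 = 450
  I–I: 1 × 153 = 153
  Σ(broken) = 603 kJ
Bonds formed (products):
  H–I: 2 × 290 = 580
  Σ(formed) = 580 kJ
ΔH = Σ(broken) − Σ(formed) = 603 − 580 = +23 kJ
For 3× the reaction as written: 3 × (+23) = +69 kJ

ΔH = +69 kJ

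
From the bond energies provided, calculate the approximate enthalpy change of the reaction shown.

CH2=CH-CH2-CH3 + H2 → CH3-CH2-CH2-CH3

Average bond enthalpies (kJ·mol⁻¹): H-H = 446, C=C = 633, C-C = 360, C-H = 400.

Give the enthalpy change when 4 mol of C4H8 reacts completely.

Bonds broken (reactants):
  C-C: 2 × 360 = 720
  C-H: 8 × 400 = 3200
  C=C: 1 × 633 = 633
  H-H: 1 × 446 = 446
  Σ(broken) = 4999 kJ
Bonds formed (products):
  C-C: 3 × 360 = 1080
  C-H: 10 × 400 = 4000
  Σ(formed) = 5080 kJ
ΔH = Σ(broken) − Σ(formed) = 4999 − 5080 = −81 kJ
For 4× the reaction as written: 4 × (−81) = −324 kJ

ΔH = −324 kJ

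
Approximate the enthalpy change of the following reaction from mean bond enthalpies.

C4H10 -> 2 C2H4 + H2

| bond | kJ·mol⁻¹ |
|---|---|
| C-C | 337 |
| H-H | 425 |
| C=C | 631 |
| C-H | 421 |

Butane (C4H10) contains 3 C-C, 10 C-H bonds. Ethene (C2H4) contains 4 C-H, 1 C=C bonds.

Bonds broken (reactants):
  C-C: 3 × 337 = 1011
  C-H: 10 × 421 = 4210
  Σ(broken) = 5221 kJ
Bonds formed (products):
  C-H: 8 × 421 = 3368
  C=C: 2 × 631 = 1262
  H-H: 1 × 425 = 425
  Σ(formed) = 5055 kJ
ΔH = Σ(broken) − Σ(formed) = 5221 − 5055 = +166 kJ

ΔH ≈ +166 kJ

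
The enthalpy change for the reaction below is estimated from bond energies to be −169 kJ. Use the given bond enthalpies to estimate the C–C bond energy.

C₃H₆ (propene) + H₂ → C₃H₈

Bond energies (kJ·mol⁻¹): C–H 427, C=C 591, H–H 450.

Let D be the C–C bond energy.
Σ(broken) = 1×D + 6×427 + 1×591 + 1×450 = 3603 + D
Σ(formed) = 2×D + 8×427 = 3416 + 2D
ΔH = Σ(broken) − Σ(formed) = (3603 + D) − (3416 + 2D) = +187 − D
Setting this equal to −169 kJ gives D = 356 kJ/mol.

D(C–C) ≈ 356 kJ/mol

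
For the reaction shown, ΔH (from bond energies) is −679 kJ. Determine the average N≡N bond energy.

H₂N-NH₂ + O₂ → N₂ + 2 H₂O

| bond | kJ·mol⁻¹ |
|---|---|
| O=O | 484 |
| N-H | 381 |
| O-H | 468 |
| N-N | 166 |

Let D be the N≡N bond energy.
Σ(broken) = 4×381 + 1×166 + 1×484 = 2174
Σ(formed) = 1×D + 4×468 = 1872 + D
ΔH = Σ(broken) − Σ(formed) = (2174) − (1872 + D) = +302 − D
Setting this equal to −679 kJ gives D = 981 kJ/mol.

D(N≡N) ≈ 981 kJ/mol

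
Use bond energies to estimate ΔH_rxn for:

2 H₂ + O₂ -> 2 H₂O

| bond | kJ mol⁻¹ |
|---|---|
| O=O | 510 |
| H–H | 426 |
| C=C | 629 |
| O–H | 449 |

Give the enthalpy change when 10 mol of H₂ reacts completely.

Bonds broken (reactants):
  H–H: 2 × 426 = 852
  O=O: 1 × 510 = 510
  Σ(broken) = 1362 kJ
Bonds formed (products):
  O–H: 4 × 449 = 1796
  Σ(formed) = 1796 kJ
ΔH = Σ(broken) − Σ(formed) = 1362 − 1796 = −434 kJ
For 5× the reaction as written: 5 × (−434) = −2170 kJ

ΔH = −2170 kJ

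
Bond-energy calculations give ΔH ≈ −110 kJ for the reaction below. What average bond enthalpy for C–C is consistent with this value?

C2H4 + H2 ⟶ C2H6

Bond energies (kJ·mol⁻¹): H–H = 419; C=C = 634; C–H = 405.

D(C–C) ≈ 353 kJ/mol

Let D be the C–C bond energy.
Σ(broken) = 4×405 + 1×634 + 1×419 = 2673
Σ(formed) = 1×D + 6×405 = 2430 + D
ΔH = Σ(broken) − Σ(formed) = (2673) − (2430 + D) = +243 − D
Setting this equal to −110 kJ gives D = 353 kJ/mol.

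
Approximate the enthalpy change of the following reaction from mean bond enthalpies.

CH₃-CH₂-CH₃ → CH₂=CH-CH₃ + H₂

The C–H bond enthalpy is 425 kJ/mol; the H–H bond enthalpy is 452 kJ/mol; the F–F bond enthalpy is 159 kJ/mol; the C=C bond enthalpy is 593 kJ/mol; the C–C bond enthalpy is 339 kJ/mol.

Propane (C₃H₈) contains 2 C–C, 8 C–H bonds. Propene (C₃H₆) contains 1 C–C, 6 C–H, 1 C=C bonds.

ΔH ≈ +144 kJ

Bonds broken (reactants):
  C–C: 2 × 339 = 678
  C–H: 8 × 425 = 3400
  Σ(broken) = 4078 kJ
Bonds formed (products):
  C–C: 1 × 339 = 339
  C–H: 6 × 425 = 2550
  C=C: 1 × 593 = 593
  H–H: 1 × 452 = 452
  Σ(formed) = 3934 kJ
ΔH = Σ(broken) − Σ(formed) = 4078 − 3934 = +144 kJ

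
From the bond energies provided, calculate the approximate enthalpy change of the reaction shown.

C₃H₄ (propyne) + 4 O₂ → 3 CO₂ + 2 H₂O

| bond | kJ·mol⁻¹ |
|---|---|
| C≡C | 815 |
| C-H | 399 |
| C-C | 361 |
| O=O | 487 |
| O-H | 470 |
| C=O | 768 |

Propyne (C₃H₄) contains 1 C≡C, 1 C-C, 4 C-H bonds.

ΔH ≈ −1768 kJ

Bonds broken (reactants):
  C≡C: 1 × 815 = 815
  C-C: 1 × 361 = 361
  C-H: 4 × 399 = 1596
  O=O: 4 × 487 = 1948
  Σ(broken) = 4720 kJ
Bonds formed (products):
  C=O: 6 × 768 = 4608
  O-H: 4 × 470 = 1880
  Σ(formed) = 6488 kJ
ΔH = Σ(broken) − Σ(formed) = 4720 − 6488 = −1768 kJ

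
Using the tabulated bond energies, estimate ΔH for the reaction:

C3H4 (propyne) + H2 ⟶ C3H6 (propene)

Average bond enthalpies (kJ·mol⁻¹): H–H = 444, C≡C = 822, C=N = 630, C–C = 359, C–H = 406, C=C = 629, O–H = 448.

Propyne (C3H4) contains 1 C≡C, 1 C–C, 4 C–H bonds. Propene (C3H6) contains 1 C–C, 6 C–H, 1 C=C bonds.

ΔH ≈ −175 kJ

Bonds broken (reactants):
  C≡C: 1 × 822 = 822
  C–C: 1 × 359 = 359
  C–H: 4 × 406 = 1624
  H–H: 1 × 444 = 444
  Σ(broken) = 3249 kJ
Bonds formed (products):
  C–C: 1 × 359 = 359
  C–H: 6 × 406 = 2436
  C=C: 1 × 629 = 629
  Σ(formed) = 3424 kJ
ΔH = Σ(broken) − Σ(formed) = 3249 − 3424 = −175 kJ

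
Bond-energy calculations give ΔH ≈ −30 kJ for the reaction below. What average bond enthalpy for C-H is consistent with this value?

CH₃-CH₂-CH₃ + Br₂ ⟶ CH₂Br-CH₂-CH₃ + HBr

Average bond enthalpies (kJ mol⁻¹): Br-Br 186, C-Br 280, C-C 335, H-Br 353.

Let D be the C-H bond energy.
Σ(broken) = 1×186 + 2×335 + 8×D = 856 + 8D
Σ(formed) = 1×280 + 2×335 + 7×D + 1×353 = 1303 + 7D
ΔH = Σ(broken) − Σ(formed) = (856 + 8D) − (1303 + 7D) = −447 + D
Setting this equal to −30 kJ gives D = 417 kJ/mol.

D(C-H) ≈ 417 kJ/mol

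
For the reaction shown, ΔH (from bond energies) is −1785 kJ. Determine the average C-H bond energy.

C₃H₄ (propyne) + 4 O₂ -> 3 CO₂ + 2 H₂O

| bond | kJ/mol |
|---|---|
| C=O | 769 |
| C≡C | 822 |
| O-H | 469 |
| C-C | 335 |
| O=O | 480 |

D(C-H) ≈ 407 kJ/mol

Let D be the C-H bond energy.
Σ(broken) = 1×822 + 1×335 + 4×D + 4×480 = 3077 + 4D
Σ(formed) = 6×769 + 4×469 = 6490
ΔH = Σ(broken) − Σ(formed) = (3077 + 4D) − (6490) = −3413 + 4D
Setting this equal to −1785 kJ gives 4D = 1628, so D = 407 kJ/mol.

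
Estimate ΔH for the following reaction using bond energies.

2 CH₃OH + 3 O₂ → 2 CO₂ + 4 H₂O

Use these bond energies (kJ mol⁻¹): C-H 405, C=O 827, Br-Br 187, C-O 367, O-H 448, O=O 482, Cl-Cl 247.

Bonds broken (reactants):
  C-H: 6 × 405 = 2430
  C-O: 2 × 367 = 734
  O-H: 2 × 448 = 896
  O=O: 3 × 482 = 1446
  Σ(broken) = 5506 kJ
Bonds formed (products):
  C=O: 4 × 827 = 3308
  O-H: 8 × 448 = 3584
  Σ(formed) = 6892 kJ
ΔH = Σ(broken) − Σ(formed) = 5506 − 6892 = −1386 kJ

ΔH ≈ −1386 kJ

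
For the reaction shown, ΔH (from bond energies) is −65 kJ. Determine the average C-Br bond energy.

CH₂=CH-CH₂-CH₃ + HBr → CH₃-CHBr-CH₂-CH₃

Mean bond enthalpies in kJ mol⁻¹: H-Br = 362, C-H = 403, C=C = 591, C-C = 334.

Let D be the C-Br bond energy.
Σ(broken) = 2×334 + 8×403 + 1×591 + 1×362 = 4845
Σ(formed) = 1×D + 3×334 + 9×403 = 4629 + D
ΔH = Σ(broken) − Σ(formed) = (4845) − (4629 + D) = +216 − D
Setting this equal to −65 kJ gives D = 281 kJ/mol.

D(C-Br) ≈ 281 kJ/mol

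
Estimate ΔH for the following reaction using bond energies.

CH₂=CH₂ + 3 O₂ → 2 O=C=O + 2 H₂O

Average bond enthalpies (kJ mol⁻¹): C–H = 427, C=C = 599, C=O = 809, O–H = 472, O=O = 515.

ΔH ≈ −1272 kJ

Bonds broken (reactants):
  C–H: 4 × 427 = 1708
  C=C: 1 × 599 = 599
  O=O: 3 × 515 = 1545
  Σ(broken) = 3852 kJ
Bonds formed (products):
  C=O: 4 × 809 = 3236
  O–H: 4 × 472 = 1888
  Σ(formed) = 5124 kJ
ΔH = Σ(broken) − Σ(formed) = 3852 − 5124 = −1272 kJ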